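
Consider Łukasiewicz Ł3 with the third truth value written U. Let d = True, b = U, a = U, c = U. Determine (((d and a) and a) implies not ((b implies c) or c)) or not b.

U

d and a = True and U = U
(d and a) and a = U and U = U
b implies c = U implies U = True  [min(1, 1−½+½)]
(b implies c) or c = True or U = True
not ((b implies c) or c) = not True = False
((d and a) and a) implies not ((b implies c) or c) = U implies False = U
not b = not U = U
(((d and a) and a) implies not ((b implies c) or c)) or not b = U or U = U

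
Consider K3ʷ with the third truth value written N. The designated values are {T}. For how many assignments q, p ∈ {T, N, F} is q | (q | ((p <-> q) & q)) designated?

2

Designated under: (q=T, p=T); (q=T, p=F).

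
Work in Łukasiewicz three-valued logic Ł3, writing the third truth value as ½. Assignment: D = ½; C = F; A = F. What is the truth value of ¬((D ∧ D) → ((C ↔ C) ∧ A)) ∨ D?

½

D ∧ D = ½ ∧ ½ = ½
C ↔ C = F ↔ F = T
(C ↔ C) ∧ A = T ∧ F = F
(D ∧ D) → ((C ↔ C) ∧ A) = ½ → F = ½  [min(1, 1−½+0)]
¬((D ∧ D) → ((C ↔ C) ∧ A)) = ¬½ = ½
¬((D ∧ D) → ((C ↔ C) ∧ A)) ∨ D = ½ ∨ ½ = ½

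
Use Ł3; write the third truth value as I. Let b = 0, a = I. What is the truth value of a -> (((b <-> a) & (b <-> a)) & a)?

b <-> a = 0 <-> I = I
b <-> a = 0 <-> I = I
(b <-> a) & (b <-> a) = I & I = I
((b <-> a) & (b <-> a)) & a = I & I = I
a -> (((b <-> a) & (b <-> a)) & a) = I -> I = 1

1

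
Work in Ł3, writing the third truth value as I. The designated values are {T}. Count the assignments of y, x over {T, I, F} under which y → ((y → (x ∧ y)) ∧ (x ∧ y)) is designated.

Of the 9 assignments, 6 give a value in {T}.

6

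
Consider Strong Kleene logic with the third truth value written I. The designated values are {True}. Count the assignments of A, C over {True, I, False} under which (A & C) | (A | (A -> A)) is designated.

Of the 9 assignments, 6 give a value in {True}.

6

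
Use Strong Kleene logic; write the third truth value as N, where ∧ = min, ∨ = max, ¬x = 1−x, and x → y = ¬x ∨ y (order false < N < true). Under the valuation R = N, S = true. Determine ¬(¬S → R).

false

¬S = ¬true = false
¬S → R = false → N = true  [¬false ∨ N]
¬(¬S → R) = ¬true = false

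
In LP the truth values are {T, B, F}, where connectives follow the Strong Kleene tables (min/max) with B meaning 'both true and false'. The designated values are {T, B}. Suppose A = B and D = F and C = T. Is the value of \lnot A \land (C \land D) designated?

No

\lnot A = \lnot B = B
C \land D = T \land F = F
\lnot A \land (C \land D) = B \land F = F
F ∉ {T, B}.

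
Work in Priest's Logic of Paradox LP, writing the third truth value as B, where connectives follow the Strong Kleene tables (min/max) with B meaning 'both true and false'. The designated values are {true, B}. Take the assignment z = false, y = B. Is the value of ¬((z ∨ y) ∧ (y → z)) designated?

Yes

z ∨ y = false ∨ B = B
y → z = B → false = B  [¬B ∨ false]
(z ∨ y) ∧ (y → z) = B ∧ B = B
¬((z ∨ y) ∧ (y → z)) = ¬B = B
B ∈ {true, B}.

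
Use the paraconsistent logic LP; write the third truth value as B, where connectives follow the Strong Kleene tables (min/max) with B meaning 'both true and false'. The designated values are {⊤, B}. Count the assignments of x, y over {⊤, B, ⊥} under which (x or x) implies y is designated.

8

Of the 9 assignments, 8 give a value in {⊤, B}.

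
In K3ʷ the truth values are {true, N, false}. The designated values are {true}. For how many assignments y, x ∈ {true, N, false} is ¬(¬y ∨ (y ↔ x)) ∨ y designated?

Designated under: (y=true, x=true); (y=true, x=false).

2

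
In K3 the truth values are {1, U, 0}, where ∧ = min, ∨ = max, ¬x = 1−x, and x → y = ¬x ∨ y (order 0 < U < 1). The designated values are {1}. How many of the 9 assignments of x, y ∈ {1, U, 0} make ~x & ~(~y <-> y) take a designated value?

Designated under: (x=0, y=1); (x=0, y=0).

2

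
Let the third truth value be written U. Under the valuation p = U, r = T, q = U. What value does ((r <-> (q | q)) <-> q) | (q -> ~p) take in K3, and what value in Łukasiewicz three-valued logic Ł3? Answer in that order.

U; T

In K3: q | q = U | U = U
r <-> (q | q) = T <-> U = U
(r <-> (q | q)) <-> q = U <-> U = U
~p = ~U = U
q -> ~p = U -> U = U  [~U | U]
((r <-> (q | q)) <-> q) | (q -> ~p) = U | U = U
In Łukasiewicz three-valued logic Ł3: q | q = U | U = U
r <-> (q | q) = T <-> U = U
(r <-> (q | q)) <-> q = U <-> U = T
~p = ~U = U
q -> ~p = U -> U = T
((r <-> (q | q)) <-> q) | (q -> ~p) = T | T = T
They differ because K3 and Łukasiewicz three-valued logic Ł3 treat U differently under implication.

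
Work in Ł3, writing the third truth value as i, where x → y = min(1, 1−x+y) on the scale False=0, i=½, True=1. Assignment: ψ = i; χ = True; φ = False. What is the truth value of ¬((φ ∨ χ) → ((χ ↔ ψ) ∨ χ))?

False

φ ∨ χ = False ∨ True = True
χ ↔ ψ = True ↔ i = i
(χ ↔ ψ) ∨ χ = i ∨ True = True
(φ ∨ χ) → ((χ ↔ ψ) ∨ χ) = True → True = True
¬((φ ∨ χ) → ((χ ↔ ψ) ∨ χ)) = ¬True = False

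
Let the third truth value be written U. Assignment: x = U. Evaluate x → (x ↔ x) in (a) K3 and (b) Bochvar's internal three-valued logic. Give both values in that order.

U; U

In K3: x ↔ x = U ↔ U = U
x → (x ↔ x) = U → U = U
In Bochvar's internal three-valued logic: x ↔ x = U ↔ U = U
x → (x ↔ x) = U → U = U  [any arg is the third value ⇒ result is the third value]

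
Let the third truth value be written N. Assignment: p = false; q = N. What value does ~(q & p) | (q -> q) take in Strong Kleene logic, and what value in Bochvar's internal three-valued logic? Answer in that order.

In Strong Kleene logic: q & p = N & false = false
~(q & p) = ~false = true
q -> q = N -> N = N
~(q & p) | (q -> q) = true | N = true
In Bochvar's internal three-valued logic: q & p = N & false = N
~(q & p) = ~N = N
q -> q = N -> N = N  [any arg is the third value ⇒ result is the third value]
~(q & p) | (q -> q) = N | N = N
They differ because Strong Kleene logic and Bochvar's internal three-valued logic treat N differently under the binary connectives.

true; N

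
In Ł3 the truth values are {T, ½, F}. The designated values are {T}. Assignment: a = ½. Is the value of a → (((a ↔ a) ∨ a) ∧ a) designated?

a ↔ a = ½ ↔ ½ = T
(a ↔ a) ∨ a = T ∨ ½ = T
((a ↔ a) ∨ a) ∧ a = T ∧ ½ = ½
a → (((a ↔ a) ∨ a) ∧ a) = ½ → ½ = T
T ∈ {T}.

Yes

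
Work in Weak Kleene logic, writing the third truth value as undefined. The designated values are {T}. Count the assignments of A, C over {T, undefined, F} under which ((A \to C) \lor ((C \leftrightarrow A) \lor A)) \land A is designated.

2

Designated under: (A=T, C=T); (A=T, C=F).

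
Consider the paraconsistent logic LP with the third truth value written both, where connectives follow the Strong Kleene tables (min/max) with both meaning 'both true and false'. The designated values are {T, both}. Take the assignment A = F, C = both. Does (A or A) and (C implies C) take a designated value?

No

A or A = F or F = F
C implies C = both implies both = both  [not both or both]
(A or A) and (C implies C) = F and both = F
F ∉ {T, both}.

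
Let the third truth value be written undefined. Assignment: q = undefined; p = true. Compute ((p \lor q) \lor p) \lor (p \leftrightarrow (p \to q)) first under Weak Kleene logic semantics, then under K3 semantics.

undefined; true

In Weak Kleene logic: p \lor q = true \lor undefined = undefined
(p \lor q) \lor p = undefined \lor true = undefined
p \to q = true \to undefined = undefined  [any arg is the third value ⇒ result is the third value]
p \leftrightarrow (p \to q) = true \leftrightarrow undefined = undefined
((p \lor q) \lor p) \lor (p \leftrightarrow (p \to q)) = undefined \lor undefined = undefined
In K3: p \lor q = true \lor undefined = true
(p \lor q) \lor p = true \lor true = true
p \to q = true \to undefined = undefined  [\lnot true \lor undefined]
p \leftrightarrow (p \to q) = true \leftrightarrow undefined = undefined
((p \lor q) \lor p) \lor (p \leftrightarrow (p \to q)) = true \lor undefined = true
They differ because Weak Kleene logic and K3 treat undefined differently under the binary connectives.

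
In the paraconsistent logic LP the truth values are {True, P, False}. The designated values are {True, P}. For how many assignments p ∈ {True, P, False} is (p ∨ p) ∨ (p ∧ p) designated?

p=True: True ✓
p=P: P ✓
p=False: False ·

2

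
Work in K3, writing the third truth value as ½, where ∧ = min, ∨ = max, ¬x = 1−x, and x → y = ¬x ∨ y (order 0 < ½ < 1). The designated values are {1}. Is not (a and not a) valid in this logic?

Countermodel: a=½ gives ½, which is not designated.

No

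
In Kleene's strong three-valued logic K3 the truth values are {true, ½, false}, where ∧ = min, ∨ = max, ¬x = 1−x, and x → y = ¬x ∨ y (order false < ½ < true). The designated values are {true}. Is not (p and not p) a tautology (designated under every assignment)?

No

Countermodel: p=½ gives ½, which is not designated.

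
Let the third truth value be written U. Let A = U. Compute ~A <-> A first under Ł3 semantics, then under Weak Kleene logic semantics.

⊤; U

In Ł3: ~A = ~U = U
~A <-> A = U <-> U = ⊤
In Weak Kleene logic: ~A = ~U = U
~A <-> A = U <-> U = U
They differ because Ł3 and Weak Kleene logic treat U differently under the binary connectives.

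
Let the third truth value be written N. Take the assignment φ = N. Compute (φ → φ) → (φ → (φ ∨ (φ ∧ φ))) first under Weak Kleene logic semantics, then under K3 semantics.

In Weak Kleene logic: φ → φ = N → N = N
φ ∧ φ = N ∧ N = N
φ ∨ (φ ∧ φ) = N ∨ N = N
φ → (φ ∨ (φ ∧ φ)) = N → N = N
(φ → φ) → (φ → (φ ∨ (φ ∧ φ))) = N → N = N
In K3: φ → φ = N → N = N
φ ∧ φ = N ∧ N = N
φ ∨ (φ ∧ φ) = N ∨ N = N
φ → (φ ∨ (φ ∧ φ)) = N → N = N
(φ → φ) → (φ → (φ ∨ (φ ∧ φ))) = N → N = N

N; N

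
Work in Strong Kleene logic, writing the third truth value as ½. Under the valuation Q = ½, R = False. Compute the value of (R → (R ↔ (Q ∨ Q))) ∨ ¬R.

Q ∨ Q = ½ ∨ ½ = ½
R ↔ (Q ∨ Q) = False ↔ ½ = ½
R → (R ↔ (Q ∨ Q)) = False → ½ = True  [¬False ∨ ½]
¬R = ¬False = True
(R → (R ↔ (Q ∨ Q))) ∨ ¬R = True ∨ True = True

True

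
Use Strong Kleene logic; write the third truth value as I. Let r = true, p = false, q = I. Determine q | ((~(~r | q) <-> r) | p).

~r = ~true = false
~r | q = false | I = I
~(~r | q) = ~I = I
~(~r | q) <-> r = I <-> true = I
(~(~r | q) <-> r) | p = I | false = I
q | ((~(~r | q) <-> r) | p) = I | I = I

I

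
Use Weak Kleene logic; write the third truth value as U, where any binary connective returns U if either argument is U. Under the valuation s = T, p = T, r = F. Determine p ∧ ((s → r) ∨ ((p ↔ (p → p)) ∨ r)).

T

s → r = T → F = F
p → p = T → T = T
p ↔ (p → p) = T ↔ T = T
(p ↔ (p → p)) ∨ r = T ∨ F = T
(s → r) ∨ ((p ↔ (p → p)) ∨ r) = F ∨ T = T
p ∧ ((s → r) ∨ ((p ↔ (p → p)) ∨ r)) = T ∧ T = T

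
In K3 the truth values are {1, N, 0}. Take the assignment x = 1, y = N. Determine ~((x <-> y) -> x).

0

x <-> y = 1 <-> N = N
(x <-> y) -> x = N -> 1 = 1
~((x <-> y) -> x) = ~1 = 0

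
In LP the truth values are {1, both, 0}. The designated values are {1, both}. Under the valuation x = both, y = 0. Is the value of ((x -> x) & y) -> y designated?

Yes

x -> x = both -> both = both
(x -> x) & y = both & 0 = 0
((x -> x) & y) -> y = 0 -> 0 = 1
1 ∈ {1, both}.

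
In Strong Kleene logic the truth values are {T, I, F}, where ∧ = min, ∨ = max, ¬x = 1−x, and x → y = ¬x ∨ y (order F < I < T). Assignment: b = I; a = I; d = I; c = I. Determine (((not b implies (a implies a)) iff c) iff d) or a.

not b = not I = I
a implies a = I implies I = I
not b implies (a implies a) = I implies I = I
(not b implies (a implies a)) iff c = I iff I = I
((not b implies (a implies a)) iff c) iff d = I iff I = I
(((not b implies (a implies a)) iff c) iff d) or a = I or I = I

I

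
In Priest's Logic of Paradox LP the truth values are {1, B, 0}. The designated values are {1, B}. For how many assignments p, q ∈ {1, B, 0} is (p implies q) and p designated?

5

Of the 9 assignments, 5 give a value in {1, B}.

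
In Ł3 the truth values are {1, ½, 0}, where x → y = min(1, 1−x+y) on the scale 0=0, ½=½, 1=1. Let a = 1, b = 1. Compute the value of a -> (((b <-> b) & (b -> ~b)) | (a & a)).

1

b <-> b = 1 <-> 1 = 1
~b = ~1 = 0
b -> ~b = 1 -> 0 = 0
(b <-> b) & (b -> ~b) = 1 & 0 = 0
a & a = 1 & 1 = 1
((b <-> b) & (b -> ~b)) | (a & a) = 0 | 1 = 1
a -> (((b <-> b) & (b -> ~b)) | (a & a)) = 1 -> 1 = 1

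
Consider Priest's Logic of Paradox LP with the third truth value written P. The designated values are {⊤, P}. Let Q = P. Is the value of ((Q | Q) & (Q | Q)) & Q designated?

Yes

Q | Q = P | P = P
Q | Q = P | P = P
(Q | Q) & (Q | Q) = P & P = P
((Q | Q) & (Q | Q)) & Q = P & P = P
P ∈ {⊤, P}.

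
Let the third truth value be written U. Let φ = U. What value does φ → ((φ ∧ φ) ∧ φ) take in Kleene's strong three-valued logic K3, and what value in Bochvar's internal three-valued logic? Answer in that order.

In Kleene's strong three-valued logic K3: φ ∧ φ = U ∧ U = U
(φ ∧ φ) ∧ φ = U ∧ U = U
φ → ((φ ∧ φ) ∧ φ) = U → U = U  [¬U ∨ U]
In Bochvar's internal three-valued logic: φ ∧ φ = U ∧ U = U
(φ ∧ φ) ∧ φ = U ∧ U = U
φ → ((φ ∧ φ) ∧ φ) = U → U = U  [any arg is the third value ⇒ result is the third value]

U; U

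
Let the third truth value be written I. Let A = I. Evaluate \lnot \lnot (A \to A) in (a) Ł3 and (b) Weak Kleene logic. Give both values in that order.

⊤; I

In Ł3: A \to A = I \to I = ⊤
\lnot (A \to A) = \lnot ⊤ = ⊥
\lnot \lnot (A \to A) = \lnot ⊥ = ⊤
In Weak Kleene logic: A \to A = I \to I = I
\lnot (A \to A) = \lnot I = I
\lnot \lnot (A \to A) = \lnot I = I
They differ because Ł3 and Weak Kleene logic treat I differently under the binary connectives.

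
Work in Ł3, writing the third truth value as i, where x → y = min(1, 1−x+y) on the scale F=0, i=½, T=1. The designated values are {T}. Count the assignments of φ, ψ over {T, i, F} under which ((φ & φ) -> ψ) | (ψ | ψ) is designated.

Of the 9 assignments, 6 give a value in {T}.

6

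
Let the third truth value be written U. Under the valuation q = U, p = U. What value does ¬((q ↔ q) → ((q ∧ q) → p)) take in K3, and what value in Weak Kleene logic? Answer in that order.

U; U

In K3: q ↔ q = U ↔ U = U
q ∧ q = U ∧ U = U
(q ∧ q) → p = U → U = U
(q ↔ q) → ((q ∧ q) → p) = U → U = U
¬((q ↔ q) → ((q ∧ q) → p)) = ¬U = U
In Weak Kleene logic: q ↔ q = U ↔ U = U
q ∧ q = U ∧ U = U
(q ∧ q) → p = U → U = U
(q ↔ q) → ((q ∧ q) → p) = U → U = U
¬((q ↔ q) → ((q ∧ q) → p)) = ¬U = U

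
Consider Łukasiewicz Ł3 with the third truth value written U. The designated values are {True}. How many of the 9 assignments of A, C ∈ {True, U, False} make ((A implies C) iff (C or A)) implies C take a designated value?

8

Of the 9 assignments, 8 give a value in {True}.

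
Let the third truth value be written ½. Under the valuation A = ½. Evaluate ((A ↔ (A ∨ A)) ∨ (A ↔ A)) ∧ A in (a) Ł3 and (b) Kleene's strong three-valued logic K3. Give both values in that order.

½; ½

In Ł3: A ∨ A = ½ ∨ ½ = ½
A ↔ (A ∨ A) = ½ ↔ ½ = ⊤
A ↔ A = ½ ↔ ½ = ⊤
(A ↔ (A ∨ A)) ∨ (A ↔ A) = ⊤ ∨ ⊤ = ⊤
((A ↔ (A ∨ A)) ∨ (A ↔ A)) ∧ A = ⊤ ∧ ½ = ½
In Kleene's strong three-valued logic K3: A ∨ A = ½ ∨ ½ = ½
A ↔ (A ∨ A) = ½ ↔ ½ = ½
A ↔ A = ½ ↔ ½ = ½
(A ↔ (A ∨ A)) ∨ (A ↔ A) = ½ ∨ ½ = ½
((A ↔ (A ∨ A)) ∨ (A ↔ A)) ∧ A = ½ ∧ ½ = ½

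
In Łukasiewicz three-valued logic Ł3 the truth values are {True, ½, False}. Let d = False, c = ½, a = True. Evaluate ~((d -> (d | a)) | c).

False

d | a = False | True = True
d -> (d | a) = False -> True = True
(d -> (d | a)) | c = True | ½ = True
~((d -> (d | a)) | c) = ~True = False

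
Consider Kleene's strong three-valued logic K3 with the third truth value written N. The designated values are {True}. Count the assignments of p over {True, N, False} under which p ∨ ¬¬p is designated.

p=True: True ✓
p=N: N ·
p=False: False ·

1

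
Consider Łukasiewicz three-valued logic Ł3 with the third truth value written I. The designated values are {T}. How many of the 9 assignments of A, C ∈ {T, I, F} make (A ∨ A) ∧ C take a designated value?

1

Designated under: (A=T, C=T).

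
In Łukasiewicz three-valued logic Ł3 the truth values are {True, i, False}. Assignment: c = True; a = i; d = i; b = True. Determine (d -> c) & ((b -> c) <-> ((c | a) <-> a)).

d -> c = i -> True = True  [min(1, 1−½+1)]
b -> c = True -> True = True
c | a = True | i = True
(c | a) <-> a = True <-> i = i
(b -> c) <-> ((c | a) <-> a) = True <-> i = i
(d -> c) & ((b -> c) <-> ((c | a) <-> a)) = True & i = i

i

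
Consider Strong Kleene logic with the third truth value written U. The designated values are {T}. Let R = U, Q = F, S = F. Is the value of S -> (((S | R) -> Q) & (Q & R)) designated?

S | R = F | U = U
(S | R) -> Q = U -> F = U  [~U | F]
Q & R = F & U = F
((S | R) -> Q) & (Q & R) = U & F = F
S -> (((S | R) -> Q) & (Q & R)) = F -> F = T
T ∈ {T}.

Yes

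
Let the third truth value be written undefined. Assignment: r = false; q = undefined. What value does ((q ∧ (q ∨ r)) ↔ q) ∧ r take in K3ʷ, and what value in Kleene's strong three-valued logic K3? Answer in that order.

undefined; false

In K3ʷ: q ∨ r = undefined ∨ false = undefined
q ∧ (q ∨ r) = undefined ∧ undefined = undefined
(q ∧ (q ∨ r)) ↔ q = undefined ↔ undefined = undefined
((q ∧ (q ∨ r)) ↔ q) ∧ r = undefined ∧ false = undefined
In Kleene's strong three-valued logic K3: q ∨ r = undefined ∨ false = undefined
q ∧ (q ∨ r) = undefined ∧ undefined = undefined
(q ∧ (q ∨ r)) ↔ q = undefined ↔ undefined = undefined
((q ∧ (q ∨ r)) ↔ q) ∧ r = undefined ∧ false = false
They differ because K3ʷ and Kleene's strong three-valued logic K3 treat undefined differently under the binary connectives.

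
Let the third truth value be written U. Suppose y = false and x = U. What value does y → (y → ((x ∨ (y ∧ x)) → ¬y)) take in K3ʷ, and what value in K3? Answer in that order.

In K3ʷ: y ∧ x = false ∧ U = U
x ∨ (y ∧ x) = U ∨ U = U
¬y = ¬false = true
(x ∨ (y ∧ x)) → ¬y = U → true = U  [any arg is the third value ⇒ result is the third value]
y → ((x ∨ (y ∧ x)) → ¬y) = false → U = U
y → (y → ((x ∨ (y ∧ x)) → ¬y)) = false → U = U
In K3: y ∧ x = false ∧ U = false
x ∨ (y ∧ x) = U ∨ false = U
¬y = ¬false = true
(x ∨ (y ∧ x)) → ¬y = U → true = true  [¬U ∨ true]
y → ((x ∨ (y ∧ x)) → ¬y) = false → true = true
y → (y → ((x ∨ (y ∧ x)) → ¬y)) = false → true = true
They differ because K3ʷ and K3 treat U differently under the binary connectives.

U; true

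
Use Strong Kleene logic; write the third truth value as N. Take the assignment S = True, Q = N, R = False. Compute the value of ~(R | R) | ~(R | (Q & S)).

True

R | R = False | False = False
~(R | R) = ~False = True
Q & S = N & True = N
R | (Q & S) = False | N = N
~(R | (Q & S)) = ~N = N
~(R | R) | ~(R | (Q & S)) = True | N = True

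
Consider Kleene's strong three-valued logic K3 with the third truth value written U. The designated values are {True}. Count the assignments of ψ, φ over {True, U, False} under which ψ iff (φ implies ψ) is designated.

4

Designated under: (ψ=True, φ=True); (ψ=True, φ=U); (ψ=True, φ=False); (ψ=False, φ=True).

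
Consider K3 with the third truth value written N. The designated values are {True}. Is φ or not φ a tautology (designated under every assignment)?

Countermodel: φ=N gives N, which is not designated.

No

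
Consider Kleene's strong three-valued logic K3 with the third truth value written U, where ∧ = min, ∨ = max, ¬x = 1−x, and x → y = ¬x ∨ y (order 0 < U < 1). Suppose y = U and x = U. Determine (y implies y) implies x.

y implies y = U implies U = U  [not U or U]
(y implies y) implies x = U implies U = U

U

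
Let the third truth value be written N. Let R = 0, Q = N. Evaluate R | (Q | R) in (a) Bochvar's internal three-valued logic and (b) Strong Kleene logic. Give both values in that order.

N; N

In Bochvar's internal three-valued logic: Q | R = N | 0 = N
R | (Q | R) = 0 | N = N
In Strong Kleene logic: Q | R = N | 0 = N
R | (Q | R) = 0 | N = N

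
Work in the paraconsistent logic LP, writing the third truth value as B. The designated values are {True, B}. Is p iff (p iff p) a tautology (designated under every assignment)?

No

Countermodel: p=False gives False, which is not designated.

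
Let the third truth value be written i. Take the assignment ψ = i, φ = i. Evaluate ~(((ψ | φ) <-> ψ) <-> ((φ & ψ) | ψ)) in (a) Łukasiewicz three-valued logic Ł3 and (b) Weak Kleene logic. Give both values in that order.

In Łukasiewicz three-valued logic Ł3: ψ | φ = i | i = i
(ψ | φ) <-> ψ = i <-> i = True
φ & ψ = i & i = i
(φ & ψ) | ψ = i | i = i
((ψ | φ) <-> ψ) <-> ((φ & ψ) | ψ) = True <-> i = i
~(((ψ | φ) <-> ψ) <-> ((φ & ψ) | ψ)) = ~i = i
In Weak Kleene logic: ψ | φ = i | i = i
(ψ | φ) <-> ψ = i <-> i = i
φ & ψ = i & i = i
(φ & ψ) | ψ = i | i = i
((ψ | φ) <-> ψ) <-> ((φ & ψ) | ψ) = i <-> i = i
~(((ψ | φ) <-> ψ) <-> ((φ & ψ) | ψ)) = ~i = i

i; i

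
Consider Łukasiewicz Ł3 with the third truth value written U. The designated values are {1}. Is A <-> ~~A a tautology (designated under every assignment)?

Every assignment of A over {1, U, 0} gives a value in {1}.
In particular, with A=U: A <-> ~~A = 1.

Yes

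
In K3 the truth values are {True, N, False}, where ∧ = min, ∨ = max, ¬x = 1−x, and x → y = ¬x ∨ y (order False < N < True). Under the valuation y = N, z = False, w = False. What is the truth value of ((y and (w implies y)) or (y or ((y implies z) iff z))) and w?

w implies y = False implies N = True  [not False or N]
y and (w implies y) = N and True = N
y implies z = N implies False = N
(y implies z) iff z = N iff False = N
y or ((y implies z) iff z) = N or N = N
(y and (w implies y)) or (y or ((y implies z) iff z)) = N or N = N
((y and (w implies y)) or (y or ((y implies z) iff z))) and w = N and False = False

False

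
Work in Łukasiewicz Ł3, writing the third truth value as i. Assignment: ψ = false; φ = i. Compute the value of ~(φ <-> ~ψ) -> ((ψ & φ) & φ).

~ψ = ~false = true
φ <-> ~ψ = i <-> true = i  [1 − |½−1|]
~(φ <-> ~ψ) = ~i = i
ψ & φ = false & i = false
(ψ & φ) & φ = false & i = false
~(φ <-> ~ψ) -> ((ψ & φ) & φ) = i -> false = i

i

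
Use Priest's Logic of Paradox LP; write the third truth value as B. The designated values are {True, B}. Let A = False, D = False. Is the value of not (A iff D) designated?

A iff D = False iff False = True
not (A iff D) = not True = False
False ∉ {True, B}.

No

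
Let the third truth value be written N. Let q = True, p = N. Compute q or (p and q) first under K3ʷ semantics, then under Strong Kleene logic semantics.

N; True

In K3ʷ: p and q = N and True = N
q or (p and q) = True or N = N
In Strong Kleene logic: p and q = N and True = N
q or (p and q) = True or N = True
They differ because K3ʷ and Strong Kleene logic treat N differently under the binary connectives.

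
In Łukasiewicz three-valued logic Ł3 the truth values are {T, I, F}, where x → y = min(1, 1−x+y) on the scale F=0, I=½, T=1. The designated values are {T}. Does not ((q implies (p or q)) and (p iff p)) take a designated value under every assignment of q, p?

Countermodel: q=T, p=T gives F, which is not designated.

No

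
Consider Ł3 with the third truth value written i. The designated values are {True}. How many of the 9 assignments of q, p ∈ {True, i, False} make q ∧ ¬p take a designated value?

1

Designated under: (q=True, p=False).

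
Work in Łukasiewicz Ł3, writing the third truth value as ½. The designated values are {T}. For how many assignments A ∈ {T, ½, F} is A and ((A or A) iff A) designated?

1

A=T: T ✓
A=½: ½ ·
A=F: F ·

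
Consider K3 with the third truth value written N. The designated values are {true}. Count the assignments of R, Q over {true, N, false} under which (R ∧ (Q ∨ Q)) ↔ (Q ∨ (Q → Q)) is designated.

Designated under: (R=true, Q=true).

1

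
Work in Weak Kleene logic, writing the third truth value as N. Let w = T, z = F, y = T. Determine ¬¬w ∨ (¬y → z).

T

¬w = ¬T = F
¬¬w = ¬F = T
¬y = ¬T = F
¬y → z = F → F = T
¬¬w ∨ (¬y → z) = T ∨ T = T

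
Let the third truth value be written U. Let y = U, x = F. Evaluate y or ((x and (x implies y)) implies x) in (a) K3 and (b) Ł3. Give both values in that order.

T; T

In K3: x implies y = F implies U = T  [not F or U]
x and (x implies y) = F and T = F
(x and (x implies y)) implies x = F implies F = T
y or ((x and (x implies y)) implies x) = U or T = T
In Ł3: x implies y = F implies U = T
x and (x implies y) = F and T = F
(x and (x implies y)) implies x = F implies F = T
y or ((x and (x implies y)) implies x) = U or T = T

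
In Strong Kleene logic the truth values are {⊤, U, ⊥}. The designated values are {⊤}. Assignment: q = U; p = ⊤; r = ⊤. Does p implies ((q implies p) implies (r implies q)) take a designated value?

q implies p = U implies ⊤ = ⊤  [not U or ⊤]
r implies q = ⊤ implies U = U
(q implies p) implies (r implies q) = ⊤ implies U = U
p implies ((q implies p) implies (r implies q)) = ⊤ implies U = U
U ∉ {⊤}.

No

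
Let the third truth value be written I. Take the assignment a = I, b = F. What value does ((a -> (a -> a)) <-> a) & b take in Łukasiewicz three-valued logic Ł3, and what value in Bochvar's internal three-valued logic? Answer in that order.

In Łukasiewicz three-valued logic Ł3: a -> a = I -> I = T  [min(1, 1−½+½)]
a -> (a -> a) = I -> T = T
(a -> (a -> a)) <-> a = T <-> I = I
((a -> (a -> a)) <-> a) & b = I & F = F
In Bochvar's internal three-valued logic: a -> a = I -> I = I  [any arg is the third value ⇒ result is the third value]
a -> (a -> a) = I -> I = I
(a -> (a -> a)) <-> a = I <-> I = I
((a -> (a -> a)) <-> a) & b = I & F = I
They differ because Łukasiewicz three-valued logic Ł3 and Bochvar's internal three-valued logic treat I differently under the binary connectives.

F; I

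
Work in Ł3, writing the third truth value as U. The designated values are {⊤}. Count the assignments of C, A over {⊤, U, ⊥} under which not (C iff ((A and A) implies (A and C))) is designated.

Designated under: (C=⊥, A=⊥).

1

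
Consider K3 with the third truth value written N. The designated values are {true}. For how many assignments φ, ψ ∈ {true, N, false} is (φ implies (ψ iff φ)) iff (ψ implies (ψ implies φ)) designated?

2

Designated under: (φ=true, ψ=true); (φ=false, ψ=false).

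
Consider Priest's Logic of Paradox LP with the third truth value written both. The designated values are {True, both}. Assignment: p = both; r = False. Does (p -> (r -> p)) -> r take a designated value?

No

r -> p = False -> both = True  [~False | both]
p -> (r -> p) = both -> True = True
(p -> (r -> p)) -> r = True -> False = False
False ∉ {True, both}.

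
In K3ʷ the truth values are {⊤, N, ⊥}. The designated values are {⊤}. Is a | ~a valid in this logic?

Countermodel: a=N gives N, which is not designated.

No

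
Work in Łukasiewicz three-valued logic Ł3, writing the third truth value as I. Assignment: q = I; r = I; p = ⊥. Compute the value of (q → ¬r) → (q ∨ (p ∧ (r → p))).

I

¬r = ¬I = I
q → ¬r = I → I = ⊤  [min(1, 1−½+½)]
r → p = I → ⊥ = I
p ∧ (r → p) = ⊥ ∧ I = ⊥
q ∨ (p ∧ (r → p)) = I ∨ ⊥ = I
(q → ¬r) → (q ∨ (p ∧ (r → p))) = ⊤ → I = I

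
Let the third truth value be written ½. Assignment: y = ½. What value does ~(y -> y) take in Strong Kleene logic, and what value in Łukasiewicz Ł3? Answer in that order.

In Strong Kleene logic: y -> y = ½ -> ½ = ½  [~½ | ½]
~(y -> y) = ~½ = ½
In Łukasiewicz Ł3: y -> y = ½ -> ½ = true  [min(1, 1−½+½)]
~(y -> y) = ~true = false
They differ because Strong Kleene logic and Łukasiewicz Ł3 treat ½ differently under implication.

½; false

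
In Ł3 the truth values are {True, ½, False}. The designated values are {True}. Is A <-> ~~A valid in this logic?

Yes

Every assignment of A over {True, ½, False} gives a value in {True}.
In particular, with A=½: A <-> ~~A = True.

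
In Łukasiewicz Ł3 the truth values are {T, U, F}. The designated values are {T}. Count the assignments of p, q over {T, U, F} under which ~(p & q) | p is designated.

Of the 9 assignments, 7 give a value in {T}.

7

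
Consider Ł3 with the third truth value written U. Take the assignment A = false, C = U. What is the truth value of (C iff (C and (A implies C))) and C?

U

A implies C = false implies U = true  [min(1, 1−0+½)]
C and (A implies C) = U and true = U
C iff (C and (A implies C)) = U iff U = true
(C iff (C and (A implies C))) and C = true and U = U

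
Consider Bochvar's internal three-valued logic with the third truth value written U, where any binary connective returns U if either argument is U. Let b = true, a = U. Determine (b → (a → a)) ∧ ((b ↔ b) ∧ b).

U

a → a = U → U = U  [any arg is the third value ⇒ result is the third value]
b → (a → a) = true → U = U
b ↔ b = true ↔ true = true
(b ↔ b) ∧ b = true ∧ true = true
(b → (a → a)) ∧ ((b ↔ b) ∧ b) = U ∧ true = U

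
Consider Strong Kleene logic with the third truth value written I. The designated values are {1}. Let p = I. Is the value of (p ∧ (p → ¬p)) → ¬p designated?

¬p = ¬I = I
p → ¬p = I → I = I  [¬I ∨ I]
p ∧ (p → ¬p) = I ∧ I = I
¬p = ¬I = I
(p ∧ (p → ¬p)) → ¬p = I → I = I
I ∉ {1}.

No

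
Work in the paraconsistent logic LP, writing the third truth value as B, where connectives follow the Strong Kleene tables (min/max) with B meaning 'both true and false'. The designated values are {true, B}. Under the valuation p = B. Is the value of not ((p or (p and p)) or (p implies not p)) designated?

p and p = B and B = B
p or (p and p) = B or B = B
not p = not B = B
p implies not p = B implies B = B  [not B or B]
(p or (p and p)) or (p implies not p) = B or B = B
not ((p or (p and p)) or (p implies not p)) = not B = B
B ∈ {true, B}.

Yes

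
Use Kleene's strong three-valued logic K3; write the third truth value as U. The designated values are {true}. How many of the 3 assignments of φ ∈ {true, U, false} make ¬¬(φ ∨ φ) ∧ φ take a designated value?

φ=true: true ✓
φ=U: U ·
φ=false: false ·

1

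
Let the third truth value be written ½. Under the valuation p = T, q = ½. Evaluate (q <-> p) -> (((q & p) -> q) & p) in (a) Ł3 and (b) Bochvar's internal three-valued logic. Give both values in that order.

T; ½

In Ł3: q <-> p = ½ <-> T = ½
q & p = ½ & T = ½
(q & p) -> q = ½ -> ½ = T
((q & p) -> q) & p = T & T = T
(q <-> p) -> (((q & p) -> q) & p) = ½ -> T = T
In Bochvar's internal three-valued logic: q <-> p = ½ <-> T = ½
q & p = ½ & T = ½
(q & p) -> q = ½ -> ½ = ½  [any arg is the third value ⇒ result is the third value]
((q & p) -> q) & p = ½ & T = ½
(q <-> p) -> (((q & p) -> q) & p) = ½ -> ½ = ½
They differ because Ł3 and Bochvar's internal three-valued logic treat ½ differently under the binary connectives.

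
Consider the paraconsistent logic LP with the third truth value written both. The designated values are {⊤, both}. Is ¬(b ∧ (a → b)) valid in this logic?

Countermodel: b=⊤, a=⊤ gives ⊥, which is not designated.

No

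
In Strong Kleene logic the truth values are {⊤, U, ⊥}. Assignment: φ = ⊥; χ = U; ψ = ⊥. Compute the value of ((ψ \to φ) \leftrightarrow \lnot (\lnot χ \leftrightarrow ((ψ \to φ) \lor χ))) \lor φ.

ψ \to φ = ⊥ \to ⊥ = ⊤
\lnot χ = \lnot U = U
ψ \to φ = ⊥ \to ⊥ = ⊤
(ψ \to φ) \lor χ = ⊤ \lor U = ⊤
\lnot χ \leftrightarrow ((ψ \to φ) \lor χ) = U \leftrightarrow ⊤ = U
\lnot (\lnot χ \leftrightarrow ((ψ \to φ) \lor χ)) = \lnot U = U
(ψ \to φ) \leftrightarrow \lnot (\lnot χ \leftrightarrow ((ψ \to φ) \lor χ)) = ⊤ \leftrightarrow U = U
((ψ \to φ) \leftrightarrow \lnot (\lnot χ \leftrightarrow ((ψ \to φ) \lor χ))) \lor φ = U \lor ⊥ = U

U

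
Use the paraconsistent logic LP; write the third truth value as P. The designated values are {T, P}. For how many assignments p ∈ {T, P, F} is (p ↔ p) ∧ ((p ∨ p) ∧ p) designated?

p=T: T ✓
p=P: P ✓
p=F: F ·

2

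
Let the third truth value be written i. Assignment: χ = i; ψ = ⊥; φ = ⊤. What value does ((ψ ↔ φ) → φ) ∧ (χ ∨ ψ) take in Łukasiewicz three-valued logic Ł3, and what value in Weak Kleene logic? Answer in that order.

i; i

In Łukasiewicz three-valued logic Ł3: ψ ↔ φ = ⊥ ↔ ⊤ = ⊥
(ψ ↔ φ) → φ = ⊥ → ⊤ = ⊤
χ ∨ ψ = i ∨ ⊥ = i
((ψ ↔ φ) → φ) ∧ (χ ∨ ψ) = ⊤ ∧ i = i
In Weak Kleene logic: ψ ↔ φ = ⊥ ↔ ⊤ = ⊥
(ψ ↔ φ) → φ = ⊥ → ⊤ = ⊤
χ ∨ ψ = i ∨ ⊥ = i
((ψ ↔ φ) → φ) ∧ (χ ∨ ψ) = ⊤ ∧ i = i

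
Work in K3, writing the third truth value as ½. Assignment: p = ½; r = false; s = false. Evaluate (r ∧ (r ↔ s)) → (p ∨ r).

r ↔ s = false ↔ false = true
r ∧ (r ↔ s) = false ∧ true = false
p ∨ r = ½ ∨ false = ½
(r ∧ (r ↔ s)) → (p ∨ r) = false → ½ = true

true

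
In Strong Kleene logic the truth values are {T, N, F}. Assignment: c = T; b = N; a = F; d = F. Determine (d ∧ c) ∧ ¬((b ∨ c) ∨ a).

F

d ∧ c = F ∧ T = F
b ∨ c = N ∨ T = T
(b ∨ c) ∨ a = T ∨ F = T
¬((b ∨ c) ∨ a) = ¬T = F
(d ∧ c) ∧ ¬((b ∨ c) ∨ a) = F ∧ F = F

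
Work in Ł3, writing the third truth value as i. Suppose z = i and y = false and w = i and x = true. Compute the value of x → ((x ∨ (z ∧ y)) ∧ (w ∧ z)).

z ∧ y = i ∧ false = false
x ∨ (z ∧ y) = true ∨ false = true
w ∧ z = i ∧ i = i
(x ∨ (z ∧ y)) ∧ (w ∧ z) = true ∧ i = i
x → ((x ∨ (z ∧ y)) ∧ (w ∧ z)) = true → i = i

i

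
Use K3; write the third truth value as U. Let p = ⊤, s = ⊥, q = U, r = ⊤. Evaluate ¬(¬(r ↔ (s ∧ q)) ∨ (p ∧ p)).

s ∧ q = ⊥ ∧ U = ⊥
r ↔ (s ∧ q) = ⊤ ↔ ⊥ = ⊥
¬(r ↔ (s ∧ q)) = ¬⊥ = ⊤
p ∧ p = ⊤ ∧ ⊤ = ⊤
¬(r ↔ (s ∧ q)) ∨ (p ∧ p) = ⊤ ∨ ⊤ = ⊤
¬(¬(r ↔ (s ∧ q)) ∨ (p ∧ p)) = ¬⊤ = ⊥

⊥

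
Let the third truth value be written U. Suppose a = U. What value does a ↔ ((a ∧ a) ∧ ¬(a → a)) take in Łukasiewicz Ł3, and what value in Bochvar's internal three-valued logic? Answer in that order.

U; U

In Łukasiewicz Ł3: a ∧ a = U ∧ U = U
a → a = U → U = True  [min(1, 1−½+½)]
¬(a → a) = ¬True = False
(a ∧ a) ∧ ¬(a → a) = U ∧ False = False
a ↔ ((a ∧ a) ∧ ¬(a → a)) = U ↔ False = U
In Bochvar's internal three-valued logic: a ∧ a = U ∧ U = U
a → a = U → U = U  [any arg is the third value ⇒ result is the third value]
¬(a → a) = ¬U = U
(a ∧ a) ∧ ¬(a → a) = U ∧ U = U
a ↔ ((a ∧ a) ∧ ¬(a → a)) = U ↔ U = U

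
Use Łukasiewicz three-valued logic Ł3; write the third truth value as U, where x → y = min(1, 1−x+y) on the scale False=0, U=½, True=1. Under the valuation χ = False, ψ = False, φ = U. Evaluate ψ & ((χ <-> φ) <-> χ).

χ <-> φ = False <-> U = U
(χ <-> φ) <-> χ = U <-> False = U
ψ & ((χ <-> φ) <-> χ) = False & U = False

False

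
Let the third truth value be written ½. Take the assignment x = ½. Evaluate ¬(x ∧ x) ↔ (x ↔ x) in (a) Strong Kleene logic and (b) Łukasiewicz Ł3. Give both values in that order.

In Strong Kleene logic: x ∧ x = ½ ∧ ½ = ½
¬(x ∧ x) = ¬½ = ½
x ↔ x = ½ ↔ ½ = ½
¬(x ∧ x) ↔ (x ↔ x) = ½ ↔ ½ = ½
In Łukasiewicz Ł3: x ∧ x = ½ ∧ ½ = ½
¬(x ∧ x) = ¬½ = ½
x ↔ x = ½ ↔ ½ = true  [1 − |½−½|]
¬(x ∧ x) ↔ (x ↔ x) = ½ ↔ true = ½

½; ½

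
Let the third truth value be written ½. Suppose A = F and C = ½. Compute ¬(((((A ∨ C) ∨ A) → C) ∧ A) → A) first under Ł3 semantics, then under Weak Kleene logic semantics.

In Ł3: A ∨ C = F ∨ ½ = ½
(A ∨ C) ∨ A = ½ ∨ F = ½
((A ∨ C) ∨ A) → C = ½ → ½ = T
(((A ∨ C) ∨ A) → C) ∧ A = T ∧ F = F
((((A ∨ C) ∨ A) → C) ∧ A) → A = F → F = T
¬(((((A ∨ C) ∨ A) → C) ∧ A) → A) = ¬T = F
In Weak Kleene logic: A ∨ C = F ∨ ½ = ½
(A ∨ C) ∨ A = ½ ∨ F = ½
((A ∨ C) ∨ A) → C = ½ → ½ = ½  [any arg is the third value ⇒ result is the third value]
(((A ∨ C) ∨ A) → C) ∧ A = ½ ∧ F = ½
((((A ∨ C) ∨ A) → C) ∧ A) → A = ½ → F = ½
¬(((((A ∨ C) ∨ A) → C) ∧ A) → A) = ¬½ = ½
They differ because Ł3 and Weak Kleene logic treat ½ differently under the binary connectives.

F; ½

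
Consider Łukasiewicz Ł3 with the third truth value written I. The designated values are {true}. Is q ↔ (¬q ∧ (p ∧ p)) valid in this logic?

Countermodel: q=true, p=true gives false, which is not designated.

No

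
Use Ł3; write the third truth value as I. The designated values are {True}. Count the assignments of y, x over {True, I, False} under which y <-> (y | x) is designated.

Of the 9 assignments, 6 give a value in {True}.

6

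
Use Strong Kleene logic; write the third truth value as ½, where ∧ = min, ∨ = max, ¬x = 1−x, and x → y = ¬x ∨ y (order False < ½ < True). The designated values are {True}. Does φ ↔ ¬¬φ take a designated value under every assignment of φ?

No

Countermodel: φ=½ gives ½, which is not designated.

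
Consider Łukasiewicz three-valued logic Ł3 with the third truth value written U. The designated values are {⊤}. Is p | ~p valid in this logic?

Countermodel: p=U gives U, which is not designated.

No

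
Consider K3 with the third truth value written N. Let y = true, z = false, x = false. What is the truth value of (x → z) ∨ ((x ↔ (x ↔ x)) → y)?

true

x → z = false → false = true
x ↔ x = false ↔ false = true
x ↔ (x ↔ x) = false ↔ true = false
(x ↔ (x ↔ x)) → y = false → true = true
(x → z) ∨ ((x ↔ (x ↔ x)) → y) = true ∨ true = true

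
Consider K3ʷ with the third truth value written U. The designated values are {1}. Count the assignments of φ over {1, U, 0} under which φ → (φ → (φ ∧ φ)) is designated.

2

φ=1: 1 ✓
φ=U: U ·
φ=0: 1 ✓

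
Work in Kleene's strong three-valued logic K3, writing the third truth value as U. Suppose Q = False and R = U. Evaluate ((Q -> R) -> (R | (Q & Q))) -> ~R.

Q -> R = False -> U = True
Q & Q = False & False = False
R | (Q & Q) = U | False = U
(Q -> R) -> (R | (Q & Q)) = True -> U = U
~R = ~U = U
((Q -> R) -> (R | (Q & Q))) -> ~R = U -> U = U

U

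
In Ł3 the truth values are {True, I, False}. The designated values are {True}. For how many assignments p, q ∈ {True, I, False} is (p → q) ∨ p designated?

8

Of the 9 assignments, 8 give a value in {True}.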